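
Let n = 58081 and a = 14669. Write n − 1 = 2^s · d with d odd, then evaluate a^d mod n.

n − 1 = 58080 = 2^5 · 1815, so s = 5 and d = 1815.
14669^1815 mod 58081 = 41926.

41926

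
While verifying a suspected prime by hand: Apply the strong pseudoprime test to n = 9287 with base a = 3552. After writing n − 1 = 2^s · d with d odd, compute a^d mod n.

n − 1 = 9286 = 2^1 · 4643, so s = 1 and d = 4643.
Repeated squaring mod 9287: 3552^1 ≡ 3552, 3552^2 ≡ 4958, 3552^4 ≡ 8362, 3552^8 ≡ 1221, 3552^16 ≡ 4921, 3552^32 ≡ 5032, 3552^64 ≡ 4662, 3552^128 ≡ 2664, 3552^256 ≡ 1628, 3552^512 ≡ 3589, 3552^1024 ≡ 9139, 3552^2048 ≡ 3330, 3552^4096 ≡ 222.
4643 = 4096 + 512 + 32 + 2 + 1, so 3552^4643 ≡ 222·3589·5032·4958·3552 ≡ 1369 (mod 9287).

1369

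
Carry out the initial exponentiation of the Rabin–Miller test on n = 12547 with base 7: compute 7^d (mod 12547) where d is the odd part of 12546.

1

n − 1 = 12546 = 2^1 · 6273, so s = 1 and d = 6273.
7^6273 mod 12547 = 1.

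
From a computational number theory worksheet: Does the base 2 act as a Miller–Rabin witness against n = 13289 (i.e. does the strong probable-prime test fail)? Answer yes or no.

n − 1 = 13288 = 2^3 · 1661, so s = 3 and d = 1661.
Repeated squaring mod 13289: 2^1 ≡ 2, 2^2 ≡ 4, 2^4 ≡ 16, 2^8 ≡ 256, 2^16 ≡ 12380, 2^32 ≡ 2363, 2^64 ≡ 2389, 2^128 ≡ 6340, 2^256 ≡ 9664, 2^512 ≡ 11093, 2^1024 ≡ 11798.
1661 = 1024 + 512 + 64 + 32 + 16 + 8 + 4 + 1, so 2^1661 ≡ 11798·11093·2389·2363·12380·256·16·2 ≡ 8601 (mod 13289).
x_0 = 2^1661 mod 13289 = 8601.
x_0 is neither 1 nor 13288, so continue squaring.
x_1 = 8601^2 mod 13289 = 10627.
x_2 = 10627^2 mod 13289 = 3207.
Reached i = s−1 = 2 without hitting −1: 2 is a Miller–Rabin witness and 13289 is composite.

yes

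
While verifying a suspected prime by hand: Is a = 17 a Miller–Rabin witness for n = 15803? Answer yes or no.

n − 1 = 15802 = 2^1 · 7901, so s = 1 and d = 7901.
x_0 = 17^7901 mod 15803 = 15802.
x_0 = 15802 ≡ −1, so 17 is not a witness.

no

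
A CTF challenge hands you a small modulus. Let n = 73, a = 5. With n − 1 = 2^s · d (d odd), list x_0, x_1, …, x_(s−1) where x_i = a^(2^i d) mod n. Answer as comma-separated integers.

10, 27, 72

n − 1 = 72 = 2^3 · 9, so s = 3 and d = 9.
x_0 = 5^9 mod 73 = 10.
x_1 = 10^2 mod 73 = 27.
x_2 = 27^2 mod 73 = 72.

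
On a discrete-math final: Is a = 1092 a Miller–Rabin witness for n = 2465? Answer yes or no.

no

n − 1 = 2464 = 2^5 · 77, so s = 5 and d = 77.
x_0 = 1092^77 mod 2465 = 1177.
x_0 is neither 1 nor 2464, so continue squaring.
x_1 = 1177^2 mod 2465 = 2464.
x_1 ≡ −1, so 1092 is not a witness.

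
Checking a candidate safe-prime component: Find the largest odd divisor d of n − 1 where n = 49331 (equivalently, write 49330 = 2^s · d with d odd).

Halving: 49330 → 24665; 24665 is odd.
So 49330 = 2^1 · 24665.

24665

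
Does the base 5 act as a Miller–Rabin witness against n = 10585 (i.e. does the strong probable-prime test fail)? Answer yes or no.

n − 1 = 10584 = 2^3 · 1323, so s = 3 and d = 1323.
Repeated squaring mod 10585: 5^1 ≡ 5, 5^2 ≡ 25, 5^4 ≡ 625, 5^8 ≡ 9565, 5^16 ≡ 3070, 5^32 ≡ 4250, 5^64 ≡ 4490, 5^128 ≡ 6260, 5^256 ≡ 1930, 5^512 ≡ 9565, 5^1024 ≡ 3070.
1323 = 1024 + 256 + 32 + 8 + 2 + 1, so 5^1323 ≡ 3070·1930·4250·9565·25·5 ≡ 9395 (mod 10585).
x_0 = 5^1323 mod 10585 = 9395.
x_0 is neither 1 nor 10584, so continue squaring.
x_1 = 9395^2 mod 10585 = 8295.
x_2 = 8295^2 mod 10585 = 4525.
Reached i = s−1 = 2 without hitting −1: 5 is a Miller–Rabin witness and 10585 is composite.

yes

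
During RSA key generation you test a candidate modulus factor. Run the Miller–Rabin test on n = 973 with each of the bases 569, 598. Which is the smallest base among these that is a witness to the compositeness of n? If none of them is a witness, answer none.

569

n − 1 = 972 = 2^2 · 243, so s = 2 and d = 243.
Base 569: x_0 = 569^243 mod 973 = 533. x_0 is neither 1 nor 972, so continue squaring. x_1 = 533^2 mod 973 = 946. Reached i = s−1 = 1 without hitting −1: 569 is a Miller–Rabin witness and 973 is composite.
Base 598: x_0 = 598^243 mod 973 = 279. x_0 is neither 1 nor 972, so continue squaring. x_1 = 279^2 mod 973 = 1. x_1 = 1 but x_0 ≠ ±1, a nontrivial square root of 1 — 598 is a witness and 973 is composite.
The smallest witness among the given bases is 569.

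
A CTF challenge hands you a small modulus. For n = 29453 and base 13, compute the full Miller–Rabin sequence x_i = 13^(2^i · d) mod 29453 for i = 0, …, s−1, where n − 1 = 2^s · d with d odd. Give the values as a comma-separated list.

6152, 29452

n − 1 = 29452 = 2^2 · 7363, so s = 2 and d = 7363.
x_0 = 13^7363 mod 29453 = 6152.
x_1 = 6152^2 mod 29453 = 29452.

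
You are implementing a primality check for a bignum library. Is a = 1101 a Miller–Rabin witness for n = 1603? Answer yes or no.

n − 1 = 1602 = 2^1 · 801, so s = 1 and d = 801.
Repeated squaring mod 1603: 1101^1 ≡ 1101, 1101^2 ≡ 333, 1101^4 ≡ 282, 1101^8 ≡ 977, 1101^16 ≡ 744, 1101^32 ≡ 501, 1101^64 ≡ 933, 1101^128 ≡ 60, 1101^256 ≡ 394, 1101^512 ≡ 1348.
801 = 512 + 256 + 32 + 1, so 1101^801 ≡ 1348·394·501·1101 ≡ 1149 (mod 1603).
x_0 = 1101^801 mod 1603 = 1149.
x_0 ∉ {1, 1602} and s = 1, so 1101 is a Miller–Rabin witness and 1603 is composite.

yes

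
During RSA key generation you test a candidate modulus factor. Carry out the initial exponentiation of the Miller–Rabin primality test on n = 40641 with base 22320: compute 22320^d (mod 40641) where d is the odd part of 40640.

8370

n − 1 = 40640 = 2^6 · 635, so s = 6 and d = 635.
22320^635 mod 40641 = 8370.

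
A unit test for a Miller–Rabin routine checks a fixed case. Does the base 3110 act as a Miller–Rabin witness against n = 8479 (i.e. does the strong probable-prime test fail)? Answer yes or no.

n − 1 = 8478 = 2^1 · 4239, so s = 1 and d = 4239.
x_0 = 3110^4239 mod 8479 = 3720.
x_0 ∉ {1, 8478} and s = 1, so 3110 is a Miller–Rabin witness and 8479 is composite.

yes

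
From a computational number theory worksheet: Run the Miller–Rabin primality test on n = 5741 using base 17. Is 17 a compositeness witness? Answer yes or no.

n − 1 = 5740 = 2^2 · 1435, so s = 2 and d = 1435.
x_0 = 17^1435 mod 5741 = 3363.
x_0 is neither 1 nor 5740, so continue squaring.
x_1 = 3363^2 mod 5741 = 5740.
x_1 ≡ −1, so 17 is not a witness.

no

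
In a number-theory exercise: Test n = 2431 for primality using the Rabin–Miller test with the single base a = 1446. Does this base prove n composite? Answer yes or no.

n − 1 = 2430 = 2^1 · 1215, so s = 1 and d = 1215.
x_0 = 1446^1215 mod 2431 = 1.
x_0 = 1, so 1446 is not a witness.

no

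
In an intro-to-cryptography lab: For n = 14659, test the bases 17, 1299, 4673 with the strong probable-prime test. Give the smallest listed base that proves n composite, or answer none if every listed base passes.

17

n − 1 = 14658 = 2^1 · 7329, so s = 1 and d = 7329.
Base 17: x_0 = 17^7329 mod 14659 = 2048. x_0 ∉ {1, 14658} and s = 1, so 17 is a Miller–Rabin witness and 14659 is composite.
Base 1299: x_0 = 1299^7329 mod 14659 = 13204. x_0 ∉ {1, 14658} and s = 1, so 1299 is a Miller–Rabin witness and 14659 is composite.
Base 4673: x_0 = 4673^7329 mod 14659 = 1693. x_0 ∉ {1, 14658} and s = 1, so 4673 is a Miller–Rabin witness and 14659 is composite.
The smallest witness among the given bases is 17.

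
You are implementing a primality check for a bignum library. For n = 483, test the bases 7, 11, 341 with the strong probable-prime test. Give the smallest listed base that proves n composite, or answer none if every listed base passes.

n − 1 = 482 = 2^1 · 241, so s = 1 and d = 241.
Base 7: x_0 = 7^241 mod 483 = 217. x_0 ∉ {1, 482} and s = 1, so 7 is a Miller–Rabin witness and 483 is composite.
Base 11: x_0 = 11^241 mod 483 = 389. x_0 ∉ {1, 482} and s = 1, so 11 is a Miller–Rabin witness and 483 is composite.
Base 341: x_0 = 341^241 mod 483 = 362. x_0 ∉ {1, 482} and s = 1, so 341 is a Miller–Rabin witness and 483 is composite.
The smallest witness among the given bases is 7.

7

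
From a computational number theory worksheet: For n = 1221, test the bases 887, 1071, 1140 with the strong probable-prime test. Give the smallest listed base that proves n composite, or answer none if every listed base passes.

n − 1 = 1220 = 2^2 · 305, so s = 2 and d = 305.
Base 887: x_0 = 887^305 mod 1221 = 1220. x_0 = 1220 ≡ −1, so 887 is not a witness.
Base 1071: x_0 = 1071^305 mod 1221 = 870. x_0 is neither 1 nor 1220, so continue squaring. x_1 = 870^2 mod 1221 = 1101. Reached i = s−1 = 1 without hitting −1: 1071 is a Miller–Rabin witness and 1221 is composite.
Base 1140: x_0 = 1140^305 mod 1221 = 21. x_0 is neither 1 nor 1220, so continue squaring. x_1 = 21^2 mod 1221 = 441. Reached i = s−1 = 1 without hitting −1: 1140 is a Miller–Rabin witness and 1221 is composite.
The smallest witness among the given bases is 1071.

1071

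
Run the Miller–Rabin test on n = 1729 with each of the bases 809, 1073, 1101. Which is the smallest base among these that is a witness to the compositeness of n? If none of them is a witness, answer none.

n − 1 = 1728 = 2^6 · 27, so s = 6 and d = 27.
Base 809: x_0 = 809^27 mod 1729 = 1. x_0 = 1, so 809 is not a witness.
Base 1073: x_0 = 1073^27 mod 1729 = 1331. x_0 is neither 1 nor 1728, so continue squaring. x_1 = 1331^2 mod 1729 = 1065. x_2 = 1065^2 mod 1729 = 1. x_2 = 1 but x_1 ≠ ±1, a nontrivial square root of 1 — 1073 is a witness and 1729 is composite.
Base 1101: x_0 = 1101^27 mod 1729 = 911. x_0 is neither 1 nor 1728, so continue squaring. x_1 = 911^2 mod 1729 = 1. x_1 = 1 but x_0 ≠ ±1, a nontrivial square root of 1 — 1101 is a witness and 1729 is composite.
The smallest witness among the given bases is 1073.

1073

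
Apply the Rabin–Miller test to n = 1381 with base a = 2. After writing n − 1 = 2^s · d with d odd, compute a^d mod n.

366

n − 1 = 1380 = 2^2 · 345, so s = 2 and d = 345.
Repeated squaring mod 1381: 2^1 ≡ 2, 2^2 ≡ 4, 2^4 ≡ 16, 2^8 ≡ 256, 2^16 ≡ 629, 2^32 ≡ 675, 2^64 ≡ 1276, 2^128 ≡ 1358, 2^256 ≡ 529.
345 = 256 + 64 + 16 + 8 + 1, so 2^345 ≡ 529·1276·629·256·2 ≡ 366 (mod 1381).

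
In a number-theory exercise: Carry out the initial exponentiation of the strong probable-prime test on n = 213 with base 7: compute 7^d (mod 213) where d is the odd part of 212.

n − 1 = 212 = 2^2 · 53, so s = 2 and d = 53.
Repeated squaring mod 213: 7^1 ≡ 7, 7^2 ≡ 49, 7^4 ≡ 58, 7^8 ≡ 169, 7^16 ≡ 19, 7^32 ≡ 148.
53 = 32 + 16 + 4 + 1, so 7^53 ≡ 148·19·58·7 ≡ 205 (mod 213).

205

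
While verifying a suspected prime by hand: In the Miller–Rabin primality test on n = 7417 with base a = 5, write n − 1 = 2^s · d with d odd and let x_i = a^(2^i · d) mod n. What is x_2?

n − 1 = 7416 = 2^3 · 927, so s = 3 and d = 927.
x_0 = 5^927 mod 7417 = 2198.
x_1 = 2198^2 mod 7417 = 2737.
x_2 = 2737^2 mod 7417 = 7416.

7416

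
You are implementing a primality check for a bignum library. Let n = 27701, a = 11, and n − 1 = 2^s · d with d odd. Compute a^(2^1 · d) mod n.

n − 1 = 27700 = 2^2 · 6925, so s = 2 and d = 6925.
Repeated squaring mod 27701: 11^1 ≡ 11, 11^2 ≡ 121, 11^4 ≡ 14641, 11^8 ≡ 8543, 11^16 ≡ 18415, 11^32 ≡ 24284, 11^64 ≡ 13768, 11^128 ≡ 27582, 11^256 ≡ 14161, 11^512 ≡ 6382, 11^1024 ≡ 9454, 11^2048 ≡ 14690, 11^4096 ≡ 5310.
6925 = 4096 + 2048 + 512 + 256 + 8 + 4 + 1, so 11^6925 ≡ 5310·14690·6382·14161·8543·14641·11 ≡ 27700 (mod 27701).
x_0 = 27700.
x_1 = 27700^2 mod 27701 = 1.

1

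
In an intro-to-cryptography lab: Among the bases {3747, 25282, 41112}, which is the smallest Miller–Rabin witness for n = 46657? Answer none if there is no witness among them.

none

n − 1 = 46656 = 2^6 · 729, so s = 6 and d = 729.
Base 3747: x_0 = 3747^729 mod 46657 = 1. x_0 = 1, so 3747 is not a witness.
Base 25282: x_0 = 25282^729 mod 46657 = 46656. x_0 = 46656 ≡ −1, so 25282 is not a witness.
Base 41112: x_0 = 41112^729 mod 46657 = 41150. x_0 is neither 1 nor 46656, so continue squaring. x_1 = 41150^2 mod 46657 = 46656. x_1 ≡ −1, so 41112 is not a witness.
No listed base is a witness for 46657.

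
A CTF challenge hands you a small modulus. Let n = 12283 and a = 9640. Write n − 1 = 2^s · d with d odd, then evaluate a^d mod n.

9433

n − 1 = 12282 = 2^1 · 6141, so s = 1 and d = 6141.
9640^6141 mod 12283 = 9433.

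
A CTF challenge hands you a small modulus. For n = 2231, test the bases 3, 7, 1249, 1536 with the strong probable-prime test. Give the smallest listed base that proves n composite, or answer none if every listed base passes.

3

n − 1 = 2230 = 2^1 · 1115, so s = 1 and d = 1115.
Base 3: x_0 = 3^1115 mod 2231 = 219. x_0 ∉ {1, 2230} and s = 1, so 3 is a Miller–Rabin witness and 2231 is composite.
Base 7: x_0 = 7^1115 mod 2231 = 1670. x_0 ∉ {1, 2230} and s = 1, so 7 is a Miller–Rabin witness and 2231 is composite.
Base 1249: x_0 = 1249^1115 mod 2231 = 1049. x_0 ∉ {1, 2230} and s = 1, so 1249 is a Miller–Rabin witness and 2231 is composite.
Base 1536: x_0 = 1536^1115 mod 2231 = 1752. x_0 ∉ {1, 2230} and s = 1, so 1536 is a Miller–Rabin witness and 2231 is composite.
The smallest witness among the given bases is 3.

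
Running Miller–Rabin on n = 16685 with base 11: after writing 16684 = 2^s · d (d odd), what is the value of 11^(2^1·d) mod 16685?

8416

n − 1 = 16684 = 2^2 · 4171, so s = 2 and d = 4171.
Repeated squaring mod 16685: 11^1 ≡ 11, 11^2 ≡ 121, 11^4 ≡ 14641, 11^8 ≡ 6686, 11^16 ≡ 3481, 11^32 ≡ 4051, 11^64 ≡ 9246, 11^128 ≡ 11261, 11^256 ≡ 4121, 11^512 ≡ 13996, 11^1024 ≡ 6116, 11^2048 ≡ 14371, 11^4096 ≡ 15396.
4171 = 4096 + 64 + 8 + 2 + 1, so 11^4171 ≡ 15396·9246·6686·121·11 ≡ 3936 (mod 16685).
x_0 = 3936.
x_1 = 3936^2 mod 16685 = 8416.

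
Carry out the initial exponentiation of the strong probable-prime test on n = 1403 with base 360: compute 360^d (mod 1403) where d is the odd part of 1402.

410

n − 1 = 1402 = 2^1 · 701, so s = 1 and d = 701.
360^701 mod 1403 = 410.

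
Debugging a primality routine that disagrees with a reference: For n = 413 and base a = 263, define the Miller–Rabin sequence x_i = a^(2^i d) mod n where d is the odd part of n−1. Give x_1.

n − 1 = 412 = 2^2 · 103, so s = 2 and d = 103.
Repeated squaring mod 413: 263^1 ≡ 263, 263^2 ≡ 198, 263^4 ≡ 382, 263^8 ≡ 135, 263^16 ≡ 53, 263^32 ≡ 331, 263^64 ≡ 116.
103 = 64 + 32 + 4 + 2 + 1, so 263^103 ≡ 116·331·382·198·263 ≡ 53 (mod 413).
x_0 = 53.
x_1 = 53^2 mod 413 = 331.

331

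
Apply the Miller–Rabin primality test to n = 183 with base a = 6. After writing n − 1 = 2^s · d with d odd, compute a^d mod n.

177

n − 1 = 182 = 2^1 · 91, so s = 1 and d = 91.
6^91 mod 183 = 177.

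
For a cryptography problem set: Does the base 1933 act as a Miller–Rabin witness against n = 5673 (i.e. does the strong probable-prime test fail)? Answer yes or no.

n − 1 = 5672 = 2^3 · 709, so s = 3 and d = 709.
x_0 = 1933^709 mod 5673 = 208.
x_0 is neither 1 nor 5672, so continue squaring.
x_1 = 208^2 mod 5673 = 3553.
x_2 = 3553^2 mod 5673 = 1384.
Reached i = s−1 = 2 without hitting −1: 1933 is a Miller–Rabin witness and 5673 is composite.

yes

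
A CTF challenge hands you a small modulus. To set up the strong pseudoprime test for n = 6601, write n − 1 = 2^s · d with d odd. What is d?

Halving: 6600 → 3300 → 1650 → 825; 825 is odd.
So 6600 = 2^3 · 825.

825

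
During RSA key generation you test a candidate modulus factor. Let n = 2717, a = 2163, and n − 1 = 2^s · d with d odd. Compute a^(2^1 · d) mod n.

n − 1 = 2716 = 2^2 · 679, so s = 2 and d = 679.
By repeated squaring, 2163^679 ≡ 1867 (mod 2717).
x_0 = 1867.
x_1 = 1867^2 mod 2717 = 2495.

2495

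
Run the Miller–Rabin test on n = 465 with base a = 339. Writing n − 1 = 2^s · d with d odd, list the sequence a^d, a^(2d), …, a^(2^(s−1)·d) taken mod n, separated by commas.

294, 411, 126, 66

n − 1 = 464 = 2^4 · 29, so s = 4 and d = 29.
x_0 = 339^29 mod 465 = 294.
x_1 = 294^2 mod 465 = 411.
x_2 = 411^2 mod 465 = 126.
x_3 = 126^2 mod 465 = 66.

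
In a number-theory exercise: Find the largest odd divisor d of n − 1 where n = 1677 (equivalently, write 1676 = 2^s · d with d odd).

419

Halving: 1676 → 838 → 419; 419 is odd.
So 1676 = 2^2 · 419.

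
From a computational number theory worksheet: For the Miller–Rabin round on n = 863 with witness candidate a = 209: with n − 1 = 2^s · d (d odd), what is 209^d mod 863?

n − 1 = 862 = 2^1 · 431, so s = 1 and d = 431.
209^431 mod 863 = 862.

862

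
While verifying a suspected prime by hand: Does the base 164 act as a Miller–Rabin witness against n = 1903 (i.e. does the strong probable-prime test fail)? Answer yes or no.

yes

n − 1 = 1902 = 2^1 · 951, so s = 1 and d = 951.
x_0 = 164^951 mod 1903 = 1847.
x_0 ∉ {1, 1902} and s = 1, so 164 is a Miller–Rabin witness and 1903 is composite.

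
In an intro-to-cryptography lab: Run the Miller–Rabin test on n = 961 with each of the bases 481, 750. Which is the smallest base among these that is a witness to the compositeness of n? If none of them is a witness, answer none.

481

n − 1 = 960 = 2^6 · 15, so s = 6 and d = 15.
Base 481: x_0 = 481^15 mod 961 = 869. x_0 is neither 1 nor 960, so continue squaring. x_1 = 869^2 mod 961 = 776. x_2 = 776^2 mod 961 = 590. x_3 = 590^2 mod 961 = 218. x_4 = 218^2 mod 961 = 435. x_5 = 435^2 mod 961 = 869. Reached i = s−1 = 5 without hitting −1: 481 is a Miller–Rabin witness and 961 is composite.
Base 750: x_0 = 750^15 mod 961 = 185. x_0 is neither 1 nor 960, so continue squaring. x_1 = 185^2 mod 961 = 590. x_2 = 590^2 mod 961 = 218. x_3 = 218^2 mod 961 = 435. x_4 = 435^2 mod 961 = 869. x_5 = 869^2 mod 961 = 776. Reached i = s−1 = 5 without hitting −1: 750 is a Miller–Rabin witness and 961 is composite.
The smallest witness among the given bases is 481.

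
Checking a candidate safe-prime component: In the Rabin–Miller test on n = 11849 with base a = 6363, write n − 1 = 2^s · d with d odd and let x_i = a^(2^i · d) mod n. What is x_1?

6009

n − 1 = 11848 = 2^3 · 1481, so s = 3 and d = 1481.
x_0 = 6363^1481 mod 11849 = 3616.
x_1 = 3616^2 mod 11849 = 6009.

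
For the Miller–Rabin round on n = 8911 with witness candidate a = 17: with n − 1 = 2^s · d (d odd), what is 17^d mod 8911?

2547

n − 1 = 8910 = 2^1 · 4455, so s = 1 and d = 4455.
Repeated squaring mod 8911: 17^1 ≡ 17, 17^2 ≡ 289, 17^4 ≡ 3322, 17^8 ≡ 3866, 17^16 ≡ 2209, 17^32 ≡ 5364, 17^64 ≡ 7788, 17^128 ≡ 4678, 17^256 ≡ 7179, 17^512 ≡ 5728, 17^1024 ≡ 8593, 17^2048 ≡ 3103, 17^4096 ≡ 4729.
4455 = 4096 + 256 + 64 + 32 + 4 + 2 + 1, so 17^4455 ≡ 4729·7179·7788·5364·3322·289·17 ≡ 2547 (mod 8911).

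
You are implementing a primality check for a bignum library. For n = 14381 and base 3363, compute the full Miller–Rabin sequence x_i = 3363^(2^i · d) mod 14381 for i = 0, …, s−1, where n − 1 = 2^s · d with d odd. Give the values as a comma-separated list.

n − 1 = 14380 = 2^2 · 3595, so s = 2 and d = 3595.
x_0 = 3363^3595 mod 14381 = 7472.
x_1 = 7472^2 mod 14381 = 3742.

7472, 3742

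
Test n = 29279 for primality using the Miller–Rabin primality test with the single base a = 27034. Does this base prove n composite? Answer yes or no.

yes

n − 1 = 29278 = 2^1 · 14639, so s = 1 and d = 14639.
x_0 = 27034^14639 mod 29279 = 5476.
x_0 ∉ {1, 29278} and s = 1, so 27034 is a Miller–Rabin witness and 29279 is composite.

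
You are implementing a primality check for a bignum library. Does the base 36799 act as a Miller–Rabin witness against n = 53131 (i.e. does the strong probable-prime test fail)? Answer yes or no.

no

n − 1 = 53130 = 2^1 · 26565, so s = 1 and d = 26565.
x_0 = 36799^26565 mod 53131 = 1.
x_0 = 1, so 36799 is not a witness.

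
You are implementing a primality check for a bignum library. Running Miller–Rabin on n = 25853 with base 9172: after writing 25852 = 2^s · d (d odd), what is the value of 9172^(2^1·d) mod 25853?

23912

n − 1 = 25852 = 2^2 · 6463, so s = 2 and d = 6463.
x_0 = 9172^6463 mod 25853 = 15961.
x_1 = 15961^2 mod 25853 = 23912.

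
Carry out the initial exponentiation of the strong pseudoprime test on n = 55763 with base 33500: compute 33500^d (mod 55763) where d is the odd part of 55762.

1

n − 1 = 55762 = 2^1 · 27881, so s = 1 and d = 27881.
33500^27881 mod 55763 = 1.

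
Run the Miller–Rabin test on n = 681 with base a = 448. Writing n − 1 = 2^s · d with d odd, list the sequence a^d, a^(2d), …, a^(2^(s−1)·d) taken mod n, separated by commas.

337, 523, 448

n − 1 = 680 = 2^3 · 85, so s = 3 and d = 85.
x_0 = 448^85 mod 681 = 337.
x_1 = 337^2 mod 681 = 523.
x_2 = 523^2 mod 681 = 448.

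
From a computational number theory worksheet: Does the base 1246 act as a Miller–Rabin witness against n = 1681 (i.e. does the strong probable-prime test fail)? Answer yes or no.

n − 1 = 1680 = 2^4 · 105, so s = 4 and d = 105.
x_0 = 1246^105 mod 1681 = 534.
x_0 is neither 1 nor 1680, so continue squaring.
x_1 = 534^2 mod 1681 = 1067.
x_2 = 1067^2 mod 1681 = 452.
x_3 = 452^2 mod 1681 = 903.
Reached i = s−1 = 3 without hitting −1: 1246 is a Miller–Rabin witness and 1681 is composite.

yes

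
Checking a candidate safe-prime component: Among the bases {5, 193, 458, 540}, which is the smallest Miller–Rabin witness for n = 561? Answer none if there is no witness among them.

5

n − 1 = 560 = 2^4 · 35, so s = 4 and d = 35.
Base 5: x_0 = 5^35 mod 561 = 23. x_0 is neither 1 nor 560, so continue squaring. x_1 = 23^2 mod 561 = 529. x_2 = 529^2 mod 561 = 463. x_3 = 463^2 mod 561 = 67. Reached i = s−1 = 3 without hitting −1: 5 is a Miller–Rabin witness and 561 is composite.
Base 193: x_0 = 193^35 mod 561 = 505. x_0 is neither 1 nor 560, so continue squaring. x_1 = 505^2 mod 561 = 331. x_2 = 331^2 mod 561 = 166. x_3 = 166^2 mod 561 = 67. Reached i = s−1 = 3 without hitting −1: 193 is a Miller–Rabin witness and 561 is composite.
Base 458: x_0 = 458^35 mod 561 = 560. x_0 = 560 ≡ −1, so 458 is not a witness.
Base 540: x_0 = 540^35 mod 561 = 276. x_0 is neither 1 nor 560, so continue squaring. x_1 = 276^2 mod 561 = 441. x_2 = 441^2 mod 561 = 375. x_3 = 375^2 mod 561 = 375. Reached i = s−1 = 3 without hitting −1: 540 is a Miller–Rabin witness and 561 is composite.
The smallest witness among the given bases is 5.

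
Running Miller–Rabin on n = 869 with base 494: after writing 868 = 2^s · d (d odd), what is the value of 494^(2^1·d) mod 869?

n − 1 = 868 = 2^2 · 217, so s = 2 and d = 217.
x_0 = 494^217 mod 869 = 516.
x_1 = 516^2 mod 869 = 342.

342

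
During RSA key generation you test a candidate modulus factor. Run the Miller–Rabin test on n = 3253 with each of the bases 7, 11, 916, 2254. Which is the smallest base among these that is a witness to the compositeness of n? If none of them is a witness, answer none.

none

n − 1 = 3252 = 2^2 · 813, so s = 2 and d = 813.
Base 7: x_0 = 7^813 mod 3253 = 1598. x_0 is neither 1 nor 3252, so continue squaring. x_1 = 1598^2 mod 3253 = 3252. x_1 ≡ −1, so 7 is not a witness.
Base 11: x_0 = 11^813 mod 3253 = 1655. x_0 is neither 1 nor 3252, so continue squaring. x_1 = 1655^2 mod 3253 = 3252. x_1 ≡ −1, so 11 is not a witness.
Base 916: x_0 = 916^813 mod 3253 = 1598. x_0 is neither 1 nor 3252, so continue squaring. x_1 = 1598^2 mod 3253 = 3252. x_1 ≡ −1, so 916 is not a witness.
Base 2254: x_0 = 2254^813 mod 3253 = 1. x_0 = 1, so 2254 is not a witness.
No listed base is a witness for 3253.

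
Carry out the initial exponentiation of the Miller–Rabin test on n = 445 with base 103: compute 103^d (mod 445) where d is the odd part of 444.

n − 1 = 444 = 2^2 · 111, so s = 2 and d = 111.
103^111 mod 445 = 387.

387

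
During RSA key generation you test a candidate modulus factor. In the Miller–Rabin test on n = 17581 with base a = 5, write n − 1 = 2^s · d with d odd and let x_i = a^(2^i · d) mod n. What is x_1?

1

n − 1 = 17580 = 2^2 · 4395, so s = 2 and d = 4395.
x_0 = 5^4395 mod 17581 = 17580.
x_1 = 17580^2 mod 17581 = 1.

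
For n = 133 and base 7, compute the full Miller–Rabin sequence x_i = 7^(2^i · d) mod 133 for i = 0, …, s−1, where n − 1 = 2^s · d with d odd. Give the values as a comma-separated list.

77, 77

n − 1 = 132 = 2^2 · 33, so s = 2 and d = 33.
x_0 = 7^33 mod 133 = 77.
x_1 = 77^2 mod 133 = 77.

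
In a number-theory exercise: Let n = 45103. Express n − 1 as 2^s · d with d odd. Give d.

22551

Halving: 45102 → 22551; 22551 is odd.
So 45102 = 2^1 · 22551.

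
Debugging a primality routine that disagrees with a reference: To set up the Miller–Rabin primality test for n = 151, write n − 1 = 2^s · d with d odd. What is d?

75

Halving: 150 → 75; 75 is odd.
So 150 = 2^1 · 75.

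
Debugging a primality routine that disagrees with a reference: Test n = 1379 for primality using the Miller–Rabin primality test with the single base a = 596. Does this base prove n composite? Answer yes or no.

n − 1 = 1378 = 2^1 · 689, so s = 1 and d = 689.
Repeated squaring mod 1379: 596^1 ≡ 596, 596^2 ≡ 813, 596^4 ≡ 428, 596^8 ≡ 1156, 596^16 ≡ 85, 596^32 ≡ 330, 596^64 ≡ 1338, 596^128 ≡ 302, 596^256 ≡ 190, 596^512 ≡ 246.
689 = 512 + 128 + 32 + 16 + 1, so 596^689 ≡ 246·302·330·85·596 ≡ 1254 (mod 1379).
x_0 = 596^689 mod 1379 = 1254.
x_0 ∉ {1, 1378} and s = 1, so 596 is a Miller–Rabin witness and 1379 is composite.

yes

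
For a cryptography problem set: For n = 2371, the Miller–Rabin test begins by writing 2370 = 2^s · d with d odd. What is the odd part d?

1185

Halving: 2370 → 1185; 1185 is odd.
So 2370 = 2^1 · 1185.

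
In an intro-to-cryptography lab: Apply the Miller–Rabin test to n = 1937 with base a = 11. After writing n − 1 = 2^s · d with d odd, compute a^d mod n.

n − 1 = 1936 = 2^4 · 121, so s = 4 and d = 121.
11^121 mod 1937 = 1740.

1740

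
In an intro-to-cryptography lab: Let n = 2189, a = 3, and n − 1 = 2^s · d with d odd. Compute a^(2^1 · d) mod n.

n − 1 = 2188 = 2^2 · 547, so s = 2 and d = 547.
By repeated squaring, 3^547 ≡ 471 (mod 2189).
x_0 = 471.
x_1 = 471^2 mod 2189 = 752.

752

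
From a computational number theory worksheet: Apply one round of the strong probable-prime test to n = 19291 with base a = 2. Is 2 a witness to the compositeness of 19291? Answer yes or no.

yes

n − 1 = 19290 = 2^1 · 9645, so s = 1 and d = 9645.
x_0 = 2^9645 mod 19291 = 9131.
x_0 ∉ {1, 19290} and s = 1, so 2 is a Miller–Rabin witness and 19291 is composite.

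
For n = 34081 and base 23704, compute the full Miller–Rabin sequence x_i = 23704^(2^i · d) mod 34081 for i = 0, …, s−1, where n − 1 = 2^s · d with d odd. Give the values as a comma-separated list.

n − 1 = 34080 = 2^5 · 1065, so s = 5 and d = 1065.
x_0 = 23704^1065 mod 34081 = 15618.
x_1 = 15618^2 mod 34081 = 4207.
x_2 = 4207^2 mod 34081 = 10810.
x_3 = 10810^2 mod 34081 = 26432.
x_4 = 26432^2 mod 34081 = 24205.

15618, 4207, 10810, 26432, 24205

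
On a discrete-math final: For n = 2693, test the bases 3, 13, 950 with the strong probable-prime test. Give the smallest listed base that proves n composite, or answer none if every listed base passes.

none

n − 1 = 2692 = 2^2 · 673, so s = 2 and d = 673.
Base 3: x_0 = 3^673 mod 2693 = 859. x_0 is neither 1 nor 2692, so continue squaring. x_1 = 859^2 mod 2693 = 2692. x_1 ≡ −1, so 3 is not a witness.
Base 13: x_0 = 13^673 mod 2693 = 1834. x_0 is neither 1 nor 2692, so continue squaring. x_1 = 1834^2 mod 2693 = 2692. x_1 ≡ −1, so 13 is not a witness.
Base 950: x_0 = 950^673 mod 2693 = 2692. x_0 = 2692 ≡ −1, so 950 is not a witness.
No listed base is a witness for 2693.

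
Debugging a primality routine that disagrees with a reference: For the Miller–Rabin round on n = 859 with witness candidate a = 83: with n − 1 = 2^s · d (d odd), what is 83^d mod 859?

858

n − 1 = 858 = 2^1 · 429, so s = 1 and d = 429.
83^429 mod 859 = 858.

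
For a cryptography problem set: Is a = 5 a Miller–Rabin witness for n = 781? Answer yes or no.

no

n − 1 = 780 = 2^2 · 195, so s = 2 and d = 195.
x_0 = 5^195 mod 781 = 1.
x_0 = 1, so 5 is not a witness.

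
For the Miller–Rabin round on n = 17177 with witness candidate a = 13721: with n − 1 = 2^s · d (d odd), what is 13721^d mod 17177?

n − 1 = 17176 = 2^3 · 2147, so s = 3 and d = 2147.
13721^2147 mod 17177 = 3957.

3957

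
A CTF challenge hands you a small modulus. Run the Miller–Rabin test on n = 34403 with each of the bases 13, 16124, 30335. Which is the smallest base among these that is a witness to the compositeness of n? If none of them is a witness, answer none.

none

n − 1 = 34402 = 2^1 · 17201, so s = 1 and d = 17201.
Base 13: x_0 = 13^17201 mod 34403 = 34402. x_0 = 34402 ≡ −1, so 13 is not a witness.
Base 16124: x_0 = 16124^17201 mod 34403 = 1. x_0 = 1, so 16124 is not a witness.
Base 30335: x_0 = 30335^17201 mod 34403 = 34402. x_0 = 34402 ≡ −1, so 30335 is not a witness.
No listed base is a witness for 34403.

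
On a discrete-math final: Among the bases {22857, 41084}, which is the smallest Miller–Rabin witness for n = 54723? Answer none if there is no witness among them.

22857

n − 1 = 54722 = 2^1 · 27361, so s = 1 and d = 27361.
Base 22857: x_0 = 22857^27361 mod 54723 = 11535. x_0 ∉ {1, 54722} and s = 1, so 22857 is a Miller–Rabin witness and 54723 is composite.
Base 41084: x_0 = 41084^27361 mod 54723 = 44858. x_0 ∉ {1, 54722} and s = 1, so 41084 is a Miller–Rabin witness and 54723 is composite.
The smallest witness among the given bases is 22857.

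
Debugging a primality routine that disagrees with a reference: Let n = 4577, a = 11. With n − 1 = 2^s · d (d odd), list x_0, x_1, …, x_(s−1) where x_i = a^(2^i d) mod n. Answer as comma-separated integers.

4576, 1, 1, 1, 1

n − 1 = 4576 = 2^5 · 143, so s = 5 and d = 143.
x_0 = 11^143 mod 4577 = 4576.
x_1 = 4576^2 mod 4577 = 1.
x_2 = 1^2 mod 4577 = 1.
x_3 = 1^2 mod 4577 = 1.
x_4 = 1^2 mod 4577 = 1.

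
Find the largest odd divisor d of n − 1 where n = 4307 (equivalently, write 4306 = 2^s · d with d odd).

2153

Halving: 4306 → 2153; 2153 is odd.
So 4306 = 2^1 · 2153.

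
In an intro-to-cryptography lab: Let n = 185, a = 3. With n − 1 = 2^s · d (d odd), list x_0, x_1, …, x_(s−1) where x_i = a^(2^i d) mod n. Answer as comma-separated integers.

n − 1 = 184 = 2^3 · 23, so s = 3 and d = 23.
x_0 = 3^23 mod 185 = 132.
x_1 = 132^2 mod 185 = 34.
x_2 = 34^2 mod 185 = 46.

132, 34, 46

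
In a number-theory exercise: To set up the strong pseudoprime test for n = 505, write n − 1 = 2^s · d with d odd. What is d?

Halving: 504 → 252 → 126 → 63; 63 is odd.
So 504 = 2^3 · 63.

63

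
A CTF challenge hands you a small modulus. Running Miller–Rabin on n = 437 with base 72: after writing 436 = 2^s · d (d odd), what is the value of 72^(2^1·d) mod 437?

225

n − 1 = 436 = 2^2 · 109, so s = 2 and d = 109.
x_0 = 72^109 mod 437 = 376.
x_1 = 376^2 mod 437 = 225.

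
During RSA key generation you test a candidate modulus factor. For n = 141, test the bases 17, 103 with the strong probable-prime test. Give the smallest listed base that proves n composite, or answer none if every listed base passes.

n − 1 = 140 = 2^2 · 35, so s = 2 and d = 35.
Base 17: x_0 = 17^35 mod 141 = 8. x_0 is neither 1 nor 140, so continue squaring. x_1 = 8^2 mod 141 = 64. Reached i = s−1 = 1 without hitting −1: 17 is a Miller–Rabin witness and 141 is composite.
Base 103: x_0 = 103^35 mod 141 = 97. x_0 is neither 1 nor 140, so continue squaring. x_1 = 97^2 mod 141 = 103. Reached i = s−1 = 1 without hitting −1: 103 is a Miller–Rabin witness and 141 is composite.
The smallest witness among the given bases is 17.

17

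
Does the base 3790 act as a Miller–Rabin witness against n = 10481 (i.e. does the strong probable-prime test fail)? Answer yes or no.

yes

n − 1 = 10480 = 2^4 · 655, so s = 4 and d = 655.
x_0 = 3790^655 mod 10481 = 4459.
x_0 is neither 1 nor 10480, so continue squaring.
x_1 = 4459^2 mod 10481 = 224.
x_2 = 224^2 mod 10481 = 8252.
x_3 = 8252^2 mod 10481 = 447.
Reached i = s−1 = 3 without hitting −1: 3790 is a Miller–Rabin witness and 10481 is composite.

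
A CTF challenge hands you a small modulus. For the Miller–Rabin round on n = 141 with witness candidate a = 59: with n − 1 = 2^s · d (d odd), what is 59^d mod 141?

n − 1 = 140 = 2^2 · 35, so s = 2 and d = 35.
Repeated squaring mod 141: 59^1 ≡ 59, 59^2 ≡ 97, 59^4 ≡ 103, 59^8 ≡ 34, 59^16 ≡ 28, 59^32 ≡ 79.
35 = 32 + 2 + 1, so 59^35 ≡ 79·97·59 ≡ 71 (mod 141).

71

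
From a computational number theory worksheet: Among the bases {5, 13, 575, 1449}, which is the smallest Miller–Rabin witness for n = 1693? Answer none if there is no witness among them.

n − 1 = 1692 = 2^2 · 423, so s = 2 and d = 423.
Base 5: x_0 = 5^423 mod 1693 = 1601. x_0 is neither 1 nor 1692, so continue squaring. x_1 = 1601^2 mod 1693 = 1692. x_1 ≡ −1, so 5 is not a witness.
Base 13: x_0 = 13^423 mod 1693 = 1. x_0 = 1, so 13 is not a witness.
Base 575: x_0 = 575^423 mod 1693 = 1601. x_0 is neither 1 nor 1692, so continue squaring. x_1 = 1601^2 mod 1693 = 1692. x_1 ≡ −1, so 575 is not a witness.
Base 1449: x_0 = 1449^423 mod 1693 = 1692. x_0 = 1692 ≡ −1, so 1449 is not a witness.
No listed base is a witness for 1693.

none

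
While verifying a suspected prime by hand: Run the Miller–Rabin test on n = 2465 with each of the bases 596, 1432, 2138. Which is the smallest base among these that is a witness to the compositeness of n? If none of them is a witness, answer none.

none

n − 1 = 2464 = 2^5 · 77, so s = 5 and d = 77.
Base 596: x_0 = 596^77 mod 2465 = 1. x_0 = 1, so 596 is not a witness.
Base 1432: x_0 = 1432^77 mod 2465 = 1177. x_0 is neither 1 nor 2464, so continue squaring. x_1 = 1177^2 mod 2465 = 2464. x_1 ≡ −1, so 1432 is not a witness.
Base 2138: x_0 = 2138^77 mod 2465 = 2308. x_0 is neither 1 nor 2464, so continue squaring. x_1 = 2308^2 mod 2465 = 2464. x_1 ≡ −1, so 2138 is not a witness.
No listed base is a witness for 2465.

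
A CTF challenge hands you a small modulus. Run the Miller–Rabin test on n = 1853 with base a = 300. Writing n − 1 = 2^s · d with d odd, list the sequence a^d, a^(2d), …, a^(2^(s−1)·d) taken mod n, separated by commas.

n − 1 = 1852 = 2^2 · 463, so s = 2 and d = 463.
x_0 = 300^463 mod 1853 = 915.
x_1 = 915^2 mod 1853 = 1522.

915, 1522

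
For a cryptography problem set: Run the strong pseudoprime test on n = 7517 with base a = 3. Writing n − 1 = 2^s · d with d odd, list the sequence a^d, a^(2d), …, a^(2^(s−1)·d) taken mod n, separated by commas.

4108, 7516

n − 1 = 7516 = 2^2 · 1879, so s = 2 and d = 1879.
x_0 = 3^1879 mod 7517 = 4108.
x_1 = 4108^2 mod 7517 = 7516.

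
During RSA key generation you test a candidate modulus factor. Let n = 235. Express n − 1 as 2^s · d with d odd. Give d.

Halving: 234 → 117; 117 is odd.
So 234 = 2^1 · 117.

117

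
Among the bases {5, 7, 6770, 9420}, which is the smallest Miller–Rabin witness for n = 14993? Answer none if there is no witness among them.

n − 1 = 14992 = 2^4 · 937, so s = 4 and d = 937.
Base 5: x_0 = 5^937 mod 14993 = 12070. x_0 is neither 1 nor 14992, so continue squaring. x_1 = 12070^2 mod 14993 = 12912. x_2 = 12912^2 mod 14993 = 12577. x_3 = 12577^2 mod 14993 = 4779. Reached i = s−1 = 3 without hitting −1: 5 is a Miller–Rabin witness and 14993 is composite.
Base 7: x_0 = 7^937 mod 14993 = 1040. x_0 is neither 1 nor 14992, so continue squaring. x_1 = 1040^2 mod 14993 = 2104. x_2 = 2104^2 mod 14993 = 3881. x_3 = 3881^2 mod 14993 = 9189. Reached i = s−1 = 3 without hitting −1: 7 is a Miller–Rabin witness and 14993 is composite.
Base 6770: x_0 = 6770^937 mod 14993 = 8825. x_0 is neither 1 nor 14992, so continue squaring. x_1 = 8825^2 mod 14993 = 6983. x_2 = 6983^2 mod 14993 = 5053. x_3 = 5053^2 mod 14993 = 14723. Reached i = s−1 = 3 without hitting −1: 6770 is a Miller–Rabin witness and 14993 is composite.
Base 9420: x_0 = 9420^937 mod 14993 = 6055. x_0 is neither 1 nor 14992, so continue squaring. x_1 = 6055^2 mod 14993 = 5140. x_2 = 5140^2 mod 14993 = 1934. x_3 = 1934^2 mod 14993 = 7099. Reached i = s−1 = 3 without hitting −1: 9420 is a Miller–Rabin witness and 14993 is composite.
The smallest witness among the given bases is 5.

5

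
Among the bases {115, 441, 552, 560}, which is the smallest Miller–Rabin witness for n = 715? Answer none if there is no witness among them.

n − 1 = 714 = 2^1 · 357, so s = 1 and d = 357.
Base 115: x_0 = 115^357 mod 715 = 190. x_0 ∉ {1, 714} and s = 1, so 115 is a Miller–Rabin witness and 715 is composite.
Base 441: x_0 = 441^357 mod 715 = 441. x_0 ∉ {1, 714} and s = 1, so 441 is a Miller–Rabin witness and 715 is composite.
Base 552: x_0 = 552^357 mod 715 = 447. x_0 ∉ {1, 714} and s = 1, so 552 is a Miller–Rabin witness and 715 is composite.
Base 560: x_0 = 560^357 mod 715 = 560. x_0 ∉ {1, 714} and s = 1, so 560 is a Miller–Rabin witness and 715 is composite.
The smallest witness among the given bases is 115.

115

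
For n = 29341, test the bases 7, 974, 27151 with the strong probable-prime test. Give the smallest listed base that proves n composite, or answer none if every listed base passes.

7

n − 1 = 29340 = 2^2 · 7335, so s = 2 and d = 7335.
Base 7: x_0 = 7^7335 mod 29341 = 23496. x_0 is neither 1 nor 29340, so continue squaring. x_1 = 23496^2 mod 29341 = 11101. Reached i = s−1 = 1 without hitting −1: 7 is a Miller–Rabin witness and 29341 is composite.
Base 974: x_0 = 974^7335 mod 29341 = 3405. x_0 is neither 1 nor 29340, so continue squaring. x_1 = 3405^2 mod 29341 = 4330. Reached i = s−1 = 1 without hitting −1: 974 is a Miller–Rabin witness and 29341 is composite.
Base 27151: x_0 = 27151^7335 mod 29341 = 1331. x_0 is neither 1 nor 29340, so continue squaring. x_1 = 1331^2 mod 29341 = 11101. Reached i = s−1 = 1 without hitting −1: 27151 is a Miller–Rabin witness and 29341 is composite.
The smallest witness among the given bases is 7.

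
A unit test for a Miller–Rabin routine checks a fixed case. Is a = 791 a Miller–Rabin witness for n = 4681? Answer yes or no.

n − 1 = 4680 = 2^3 · 585, so s = 3 and d = 585.
x_0 = 791^585 mod 4681 = 1272.
x_0 is neither 1 nor 4680, so continue squaring.
x_1 = 1272^2 mod 4681 = 3039.
x_2 = 3039^2 mod 4681 = 4589.
Reached i = s−1 = 2 without hitting −1: 791 is a Miller–Rabin witness and 4681 is composite.

yes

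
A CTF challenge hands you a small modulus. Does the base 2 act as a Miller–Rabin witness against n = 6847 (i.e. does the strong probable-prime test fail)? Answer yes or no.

yes

n − 1 = 6846 = 2^1 · 3423, so s = 1 and d = 3423.
x_0 = 2^3423 mod 6847 = 3657.
x_0 ∉ {1, 6846} and s = 1, so 2 is a Miller–Rabin witness and 6847 is composite.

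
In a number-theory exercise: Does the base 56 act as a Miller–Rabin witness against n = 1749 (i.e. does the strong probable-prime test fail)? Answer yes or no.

yes

n − 1 = 1748 = 2^2 · 437, so s = 2 and d = 437.
x_0 = 56^437 mod 1749 = 518.
x_0 is neither 1 nor 1748, so continue squaring.
x_1 = 518^2 mod 1749 = 727.
Reached i = s−1 = 1 without hitting −1: 56 is a Miller–Rabin witness and 1749 is composite.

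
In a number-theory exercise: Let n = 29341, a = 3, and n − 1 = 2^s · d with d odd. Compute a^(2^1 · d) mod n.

n − 1 = 29340 = 2^2 · 7335, so s = 2 and d = 7335.
x_0 = 3^7335 mod 29341 = 22569.
x_1 = 22569^2 mod 29341 = 1.

1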